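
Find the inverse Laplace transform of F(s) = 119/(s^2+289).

Standard pair: w/(s^2+w^2) <-> sin(wt)*u(t)
Recognize w^2 = 289, so w = 17; numerator 119 = 7*17.
f(t) = 7*sin(17t)*u(t)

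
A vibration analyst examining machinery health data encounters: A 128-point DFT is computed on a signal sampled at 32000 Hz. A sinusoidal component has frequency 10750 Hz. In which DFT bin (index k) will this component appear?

DFT frequency resolution = f_s/N = 32000/128 = 250 Hz
Bin index k = f_signal / resolution = 10750 / 250 = 43
The signal frequency 10750 Hz falls in DFT bin k = 43.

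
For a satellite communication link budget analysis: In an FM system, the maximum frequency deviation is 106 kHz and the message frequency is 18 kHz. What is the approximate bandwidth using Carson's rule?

Carson's rule: BW = 2*(delta_f + f_m)
= 2*(106 + 18) kHz = 248 kHz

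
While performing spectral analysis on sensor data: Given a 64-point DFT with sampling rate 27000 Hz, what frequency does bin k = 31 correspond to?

The frequency of DFT bin k is: f_k = k * f_s / N
f_31 = 31 * 27000 / 64 = 104625/8 Hz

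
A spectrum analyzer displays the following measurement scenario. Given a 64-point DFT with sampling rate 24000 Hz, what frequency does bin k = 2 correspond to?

The frequency of DFT bin k is: f_k = k * f_s / N
f_2 = 2 * 24000 / 64 = 750 Hz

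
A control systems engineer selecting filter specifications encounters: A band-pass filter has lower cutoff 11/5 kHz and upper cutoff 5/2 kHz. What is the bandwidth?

Bandwidth = f_high - f_low
= 5/2 kHz - 11/5 kHz = 3/10 kHz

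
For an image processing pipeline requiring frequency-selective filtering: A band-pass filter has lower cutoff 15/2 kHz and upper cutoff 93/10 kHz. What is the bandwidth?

Bandwidth = f_high - f_low
= 93/10 kHz - 15/2 kHz = 9/5 kHz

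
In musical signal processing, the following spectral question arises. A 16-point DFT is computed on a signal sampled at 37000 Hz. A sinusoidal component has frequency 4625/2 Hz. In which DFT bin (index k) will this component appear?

DFT frequency resolution = f_s/N = 37000/16 = 4625/2 Hz
Bin index k = f_signal / resolution = 4625/2 / 4625/2 = 1
The signal frequency 4625/2 Hz falls in DFT bin k = 1.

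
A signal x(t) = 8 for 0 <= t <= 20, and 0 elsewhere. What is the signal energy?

Energy = integral of |x(t)|^2 dt over the signal duration
= 8^2 * 20 = 64 * 20 = 1280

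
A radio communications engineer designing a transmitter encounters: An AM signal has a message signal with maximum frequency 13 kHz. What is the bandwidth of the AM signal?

In AM (double-sideband), the bandwidth is twice the message frequency.
BW = 2 * f_m = 2 * 13 kHz = 26 kHz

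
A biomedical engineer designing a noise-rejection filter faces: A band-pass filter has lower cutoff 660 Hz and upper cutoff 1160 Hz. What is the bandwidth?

Bandwidth = f_high - f_low
= 1160 Hz - 660 Hz = 500 Hz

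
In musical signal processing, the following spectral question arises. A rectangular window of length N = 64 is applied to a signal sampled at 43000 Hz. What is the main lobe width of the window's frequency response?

For a rectangular window of length N,
the main lobe width in frequency is 2*f_s/N.
= 2*43000/64 = 5375/4 Hz
This determines the minimum frequency separation for resolving two sinusoids.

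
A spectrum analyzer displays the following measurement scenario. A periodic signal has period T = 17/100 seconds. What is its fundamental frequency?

The fundamental frequency is the reciprocal of the period.
f = 1/T = 1/(17/100) = 100/17 Hz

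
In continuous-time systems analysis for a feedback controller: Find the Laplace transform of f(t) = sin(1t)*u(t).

Standard pair: sin(wt)*u(t) <-> w/(s^2+w^2)
With w = 1: L{sin(1t)*u(t)} = 1/(s^2+1)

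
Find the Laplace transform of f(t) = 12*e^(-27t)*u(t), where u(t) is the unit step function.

Standard Laplace transform pair:
e^(-at)*u(t) <-> 1/(s+a)
With a = 27: L{12*e^(-27t)*u(t)} = 12/(s+27), ROC: Re(s) > -27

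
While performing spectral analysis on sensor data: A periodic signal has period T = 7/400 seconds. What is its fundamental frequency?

The fundamental frequency is the reciprocal of the period.
f = 1/T = 1/(7/400) = 400/7 Hz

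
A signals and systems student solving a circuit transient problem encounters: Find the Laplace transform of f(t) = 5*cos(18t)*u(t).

Standard pair: cos(wt)*u(t) <-> s/(s^2+w^2)
With w = 18: L{5*cos(18t)*u(t)} = 5s/(s^2+324)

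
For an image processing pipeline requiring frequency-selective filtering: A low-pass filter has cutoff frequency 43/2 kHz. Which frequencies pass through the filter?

A low-pass filter passes all frequencies below the cutoff frequency 43/2 kHz and attenuates higher frequencies.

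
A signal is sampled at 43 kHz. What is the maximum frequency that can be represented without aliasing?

The maximum frequency that can be represented without aliasing
is the Nyquist frequency: f_max = f_s / 2 = 43 kHz / 2 = 43/2 kHz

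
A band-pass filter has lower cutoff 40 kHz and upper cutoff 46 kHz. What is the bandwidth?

Bandwidth = f_high - f_low
= 46 kHz - 40 kHz = 6 kHz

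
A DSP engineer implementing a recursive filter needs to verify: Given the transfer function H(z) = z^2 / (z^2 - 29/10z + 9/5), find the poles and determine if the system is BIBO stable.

Poles are roots of the denominator: z^2 - 29/10z + 9/5 = 0.
Quadratic formula: z = [-(-29/10) +/- sqrt((-29/10)^2 - 4*(9/5))] / 2
Discriminant = 841/100 - 36/5 = 121/100; sqrt = 11/10.
z = (29/10 +/- 11/10) / 2 => z = 2 or z = 9/10.
|p1| = 2, |p2| = 9/10.
For BIBO stability, all poles must lie inside the unit circle (|p| < 1).
System is UNSTABLE since at least one |p| >= 1.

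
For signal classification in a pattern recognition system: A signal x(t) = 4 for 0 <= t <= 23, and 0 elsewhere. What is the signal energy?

Energy = integral of |x(t)|^2 dt over the signal duration
= 4^2 * 23 = 16 * 23 = 368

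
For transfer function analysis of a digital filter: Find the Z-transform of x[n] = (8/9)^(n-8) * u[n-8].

Time-shifting property: if X(z) = Z{x[n]}, then Z{x[n-d]} = z^(-d) * X(z)
X(z) = z/(z - 8/9) for x[n] = (8/9)^n * u[n]
Z{x[n-8]} = z^(-8) * z/(z - 8/9) = z^(-7)/(z - 8/9)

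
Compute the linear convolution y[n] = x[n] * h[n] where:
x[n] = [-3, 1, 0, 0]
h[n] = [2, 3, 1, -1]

y[n] = sum_k x[k]*h[n-k]. Output length = len(x) + len(h) - 1 = 4 + 4 - 1 = 7.
y[0] = -3*2 = -6
y[1] = 1*2 + -3*3 = -7
y[2] = 0*2 + 1*3 + -3*1 = 0
y[3] = 0*2 + 0*3 + 1*1 + -3*-1 = 4
y[4] = 0*3 + 0*1 + 1*-1 = -1
y[5] = 0*1 + 0*-1 = 0
y[6] = 0*-1 = 0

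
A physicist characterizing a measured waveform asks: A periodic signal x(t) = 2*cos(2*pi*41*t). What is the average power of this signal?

Average power of A*cos(wt) is A^2/2.
P = 2^2 / 2 = 4/2 = 2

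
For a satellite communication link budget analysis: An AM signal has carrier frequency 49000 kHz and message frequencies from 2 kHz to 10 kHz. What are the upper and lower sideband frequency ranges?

Upper sideband (USB) = fc + [fm_low, fm_high] = 49000 + [2, 10] = [49002, 49010] kHz
Lower sideband (LSB) = fc - [fm_high, fm_low] = 49000 - [10, 2] = [48990, 48998] kHz
Total occupied spectrum: 48990 kHz to 49010 kHz (plus carrier at 49000 kHz)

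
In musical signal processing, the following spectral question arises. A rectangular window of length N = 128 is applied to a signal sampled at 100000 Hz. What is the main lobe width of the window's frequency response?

For a rectangular window of length N,
the main lobe width in frequency is 2*f_s/N.
= 2*100000/128 = 3125/2 Hz
This determines the minimum frequency separation for resolving two sinusoids.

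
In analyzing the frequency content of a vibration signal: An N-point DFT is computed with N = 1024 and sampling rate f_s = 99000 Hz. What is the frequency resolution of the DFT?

DFT frequency resolution = f_s / N
= 99000 / 1024 = 12375/128 Hz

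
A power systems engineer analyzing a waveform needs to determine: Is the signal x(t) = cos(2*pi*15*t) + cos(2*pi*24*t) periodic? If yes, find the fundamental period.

f1 = 15 Hz, f2 = 24 Hz
Period T1 = 1/15, T2 = 1/24
Ratio T1/T2 = 24/15, which is rational.
The signal is periodic with fundamental period T = 1/GCD(15,24) = 1/3 s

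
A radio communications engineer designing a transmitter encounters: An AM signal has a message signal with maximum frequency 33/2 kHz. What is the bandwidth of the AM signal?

In AM (double-sideband), the bandwidth is twice the message frequency.
BW = 2 * f_m = 2 * 33/2 kHz = 33 kHz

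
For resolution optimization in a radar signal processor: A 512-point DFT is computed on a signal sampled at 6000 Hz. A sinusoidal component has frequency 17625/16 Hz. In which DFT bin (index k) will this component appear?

DFT frequency resolution = f_s/N = 6000/512 = 375/32 Hz
Bin index k = f_signal / resolution = 17625/16 / 375/32 = 94
The signal frequency 17625/16 Hz falls in DFT bin k = 94.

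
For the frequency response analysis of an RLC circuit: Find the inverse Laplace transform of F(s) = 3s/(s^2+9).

Standard pair: s/(s^2+w^2) <-> cos(wt)*u(t)
With k=3, w=3: f(t) = 3*cos(3t)*u(t)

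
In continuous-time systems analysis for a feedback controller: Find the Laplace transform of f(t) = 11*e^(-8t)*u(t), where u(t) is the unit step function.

Standard Laplace transform pair:
e^(-at)*u(t) <-> 1/(s+a)
With a = 8: L{11*e^(-8t)*u(t)} = 11/(s+8), ROC: Re(s) > -8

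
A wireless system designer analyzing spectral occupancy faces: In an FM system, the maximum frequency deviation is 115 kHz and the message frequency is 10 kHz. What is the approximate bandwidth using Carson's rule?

Carson's rule: BW = 2*(delta_f + f_m)
= 2*(115 + 10) kHz = 250 kHz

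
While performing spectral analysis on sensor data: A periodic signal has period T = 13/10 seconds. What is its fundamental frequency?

The fundamental frequency is the reciprocal of the period.
f = 1/T = 1/(13/10) = 10/13 Hz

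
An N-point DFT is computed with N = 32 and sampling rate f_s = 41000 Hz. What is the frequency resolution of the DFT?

DFT frequency resolution = f_s / N
= 41000 / 32 = 5125/4 Hz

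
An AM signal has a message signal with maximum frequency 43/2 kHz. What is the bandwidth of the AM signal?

In AM (double-sideband), the bandwidth is twice the message frequency.
BW = 2 * f_m = 2 * 43/2 kHz = 43 kHz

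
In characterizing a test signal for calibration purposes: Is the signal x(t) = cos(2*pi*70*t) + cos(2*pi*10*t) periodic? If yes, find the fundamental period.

f1 = 70 Hz, f2 = 10 Hz
Period T1 = 1/70, T2 = 1/10
Ratio T1/T2 = 10/70, which is rational.
The signal is periodic with fundamental period T = 1/GCD(70,10) = 1/10 s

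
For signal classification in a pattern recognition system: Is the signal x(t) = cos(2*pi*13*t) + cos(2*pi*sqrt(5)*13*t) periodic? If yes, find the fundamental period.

f1 = 13 Hz, f2 = 13*sqrt(5) Hz
Ratio f2/f1 = sqrt(5), which is irrational.
Since the frequency ratio is irrational, no common period exists.
The signal is not periodic.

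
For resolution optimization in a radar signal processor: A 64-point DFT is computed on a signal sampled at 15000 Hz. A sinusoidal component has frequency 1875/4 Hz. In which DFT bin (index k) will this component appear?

DFT frequency resolution = f_s/N = 15000/64 = 1875/8 Hz
Bin index k = f_signal / resolution = 1875/4 / 1875/8 = 2
The signal frequency 1875/4 Hz falls in DFT bin k = 2.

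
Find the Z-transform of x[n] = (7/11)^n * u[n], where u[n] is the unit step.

The Z-transform of a^n * u[n] is z/(z-a) for |z| > |a|.
Here a = 7/11, so X(z) = z/(z - (7/11)) = 11z/(11z - 7)
ROC: |z| > 7/11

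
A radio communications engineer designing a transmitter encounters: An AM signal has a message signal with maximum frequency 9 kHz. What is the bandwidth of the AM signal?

In AM (double-sideband), the bandwidth is twice the message frequency.
BW = 2 * f_m = 2 * 9 kHz = 18 kHz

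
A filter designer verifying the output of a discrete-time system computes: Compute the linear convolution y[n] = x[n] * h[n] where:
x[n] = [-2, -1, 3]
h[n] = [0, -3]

y[n] = sum_k x[k]*h[n-k]. Output length = len(x) + len(h) - 1 = 3 + 2 - 1 = 4.
y[0] = -2*0 = 0
y[1] = -1*0 + -2*-3 = 6
y[2] = 3*0 + -1*-3 = 3
y[3] = 3*-3 = -9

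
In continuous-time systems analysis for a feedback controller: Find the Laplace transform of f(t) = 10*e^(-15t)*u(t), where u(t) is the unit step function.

Standard Laplace transform pair:
e^(-at)*u(t) <-> 1/(s+a)
With a = 15: L{10*e^(-15t)*u(t)} = 10/(s+15), ROC: Re(s) > -15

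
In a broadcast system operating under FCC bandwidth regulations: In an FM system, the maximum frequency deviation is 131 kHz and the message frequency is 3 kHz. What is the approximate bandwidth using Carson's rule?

Carson's rule: BW = 2*(delta_f + f_m)
= 2*(131 + 3) kHz = 268 kHz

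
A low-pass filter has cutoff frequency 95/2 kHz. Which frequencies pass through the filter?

A low-pass filter passes all frequencies below the cutoff frequency 95/2 kHz and attenuates higher frequencies.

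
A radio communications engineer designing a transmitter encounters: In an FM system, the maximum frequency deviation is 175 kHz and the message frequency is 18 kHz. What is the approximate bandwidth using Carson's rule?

Carson's rule: BW = 2*(delta_f + f_m)
= 2*(175 + 18) kHz = 386 kHz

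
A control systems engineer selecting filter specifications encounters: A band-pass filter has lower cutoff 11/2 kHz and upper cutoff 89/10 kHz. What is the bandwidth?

Bandwidth = f_high - f_low
= 89/10 kHz - 11/2 kHz = 17/5 kHz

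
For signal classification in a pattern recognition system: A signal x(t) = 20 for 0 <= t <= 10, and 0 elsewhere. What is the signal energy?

Energy = integral of |x(t)|^2 dt over the signal duration
= 20^2 * 10 = 400 * 10 = 4000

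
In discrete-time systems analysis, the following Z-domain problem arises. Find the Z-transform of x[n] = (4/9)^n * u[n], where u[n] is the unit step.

The Z-transform of a^n * u[n] is z/(z-a) for |z| > |a|.
Here a = 4/9, so X(z) = z/(z - (4/9)) = 9z/(9z - 4)
ROC: |z| > 4/9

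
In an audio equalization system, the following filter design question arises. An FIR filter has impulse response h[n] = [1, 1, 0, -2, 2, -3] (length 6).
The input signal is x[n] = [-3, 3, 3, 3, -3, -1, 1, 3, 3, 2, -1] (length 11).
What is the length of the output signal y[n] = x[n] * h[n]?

For linear convolution, the output length is:
len(y) = len(x) + len(h) - 1 = 11 + 6 - 1 = 16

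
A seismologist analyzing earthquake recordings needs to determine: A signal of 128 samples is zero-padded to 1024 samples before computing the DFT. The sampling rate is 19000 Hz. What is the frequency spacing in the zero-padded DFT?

Original DFT: N = 128, resolution = f_s/N = 19000/128 = 2375/16 Hz
Zero-padded DFT: N = 1024, resolution = f_s/N = 19000/1024 = 2375/128 Hz
Zero-padding interpolates the spectrum (finer frequency grid)
but does NOT improve the true spectral resolution (ability to resolve close frequencies).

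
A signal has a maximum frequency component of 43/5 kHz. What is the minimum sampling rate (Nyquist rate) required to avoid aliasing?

By the Nyquist-Shannon sampling theorem,
the minimum sampling rate (Nyquist rate) must be at least 2 * f_max.
Nyquist rate = 2 * 43/5 kHz = 86/5 kHz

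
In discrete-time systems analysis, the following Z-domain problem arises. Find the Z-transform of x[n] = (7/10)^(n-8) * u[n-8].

Time-shifting property: if X(z) = Z{x[n]}, then Z{x[n-d]} = z^(-d) * X(z)
X(z) = z/(z - 7/10) for x[n] = (7/10)^n * u[n]
Z{x[n-8]} = z^(-8) * z/(z - 7/10) = z^(-7)/(z - 7/10)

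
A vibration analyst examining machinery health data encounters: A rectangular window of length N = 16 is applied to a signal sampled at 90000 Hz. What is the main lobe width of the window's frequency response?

For a rectangular window of length N,
the main lobe width in frequency is 2*f_s/N.
= 2*90000/16 = 11250 Hz
This determines the minimum frequency separation for resolving two sinusoids.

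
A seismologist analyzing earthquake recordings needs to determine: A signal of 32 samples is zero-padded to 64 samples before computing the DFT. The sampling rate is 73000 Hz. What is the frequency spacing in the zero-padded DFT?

Original DFT: N = 32, resolution = f_s/N = 73000/32 = 9125/4 Hz
Zero-padded DFT: N = 64, resolution = f_s/N = 73000/64 = 9125/8 Hz
Zero-padding interpolates the spectrum (finer frequency grid)
but does NOT improve the true spectral resolution (ability to resolve close frequencies).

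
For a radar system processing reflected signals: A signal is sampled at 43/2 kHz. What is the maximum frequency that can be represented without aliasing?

The maximum frequency that can be represented without aliasing
is the Nyquist frequency: f_max = f_s / 2 = 43/2 kHz / 2 = 43/4 kHz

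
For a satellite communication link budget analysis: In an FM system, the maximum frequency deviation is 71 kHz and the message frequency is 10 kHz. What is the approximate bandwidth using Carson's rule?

Carson's rule: BW = 2*(delta_f + f_m)
= 2*(71 + 10) kHz = 162 kHz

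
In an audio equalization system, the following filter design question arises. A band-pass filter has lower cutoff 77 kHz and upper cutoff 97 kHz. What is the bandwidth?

Bandwidth = f_high - f_low
= 97 kHz - 77 kHz = 20 kHz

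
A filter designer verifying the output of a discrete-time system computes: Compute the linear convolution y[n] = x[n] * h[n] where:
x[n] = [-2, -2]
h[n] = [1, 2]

y[n] = sum_k x[k]*h[n-k]. Output length = len(x) + len(h) - 1 = 2 + 2 - 1 = 3.
y[0] = -2*1 = -2
y[1] = -2*1 + -2*2 = -6
y[2] = -2*2 = -4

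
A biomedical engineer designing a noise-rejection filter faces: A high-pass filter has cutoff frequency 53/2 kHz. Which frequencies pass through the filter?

A high-pass filter passes all frequencies above the cutoff frequency 53/2 kHz and attenuates lower frequencies.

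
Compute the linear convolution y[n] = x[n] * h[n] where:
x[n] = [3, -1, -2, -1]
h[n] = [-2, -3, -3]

y[n] = sum_k x[k]*h[n-k]. Output length = len(x) + len(h) - 1 = 4 + 3 - 1 = 6.
y[0] = 3*-2 = -6
y[1] = -1*-2 + 3*-3 = -7
y[2] = -2*-2 + -1*-3 + 3*-3 = -2
y[3] = -1*-2 + -2*-3 + -1*-3 = 11
y[4] = -1*-3 + -2*-3 = 9
y[5] = -1*-3 = 3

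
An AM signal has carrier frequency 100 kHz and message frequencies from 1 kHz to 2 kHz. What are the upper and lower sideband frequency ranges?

Upper sideband (USB) = fc + [fm_low, fm_high] = 100 + [1, 2] = [101, 102] kHz
Lower sideband (LSB) = fc - [fm_high, fm_low] = 100 - [2, 1] = [98, 99] kHz
Total occupied spectrum: 98 kHz to 102 kHz (plus carrier at 100 kHz)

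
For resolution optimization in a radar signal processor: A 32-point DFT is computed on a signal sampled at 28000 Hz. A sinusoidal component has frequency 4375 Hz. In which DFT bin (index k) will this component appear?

DFT frequency resolution = f_s/N = 28000/32 = 875 Hz
Bin index k = f_signal / resolution = 4375 / 875 = 5
The signal frequency 4375 Hz falls in DFT bin k = 5.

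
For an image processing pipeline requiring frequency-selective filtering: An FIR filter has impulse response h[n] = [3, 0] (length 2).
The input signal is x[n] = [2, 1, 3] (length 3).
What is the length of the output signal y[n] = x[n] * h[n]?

For linear convolution, the output length is:
len(y) = len(x) + len(h) - 1 = 3 + 2 - 1 = 4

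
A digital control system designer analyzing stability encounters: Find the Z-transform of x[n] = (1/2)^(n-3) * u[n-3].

Time-shifting property: if X(z) = Z{x[n]}, then Z{x[n-d]} = z^(-d) * X(z)
X(z) = z/(z - 1/2) for x[n] = (1/2)^n * u[n]
Z{x[n-3]} = z^(-3) * z/(z - 1/2) = z^(-2)/(z - 1/2)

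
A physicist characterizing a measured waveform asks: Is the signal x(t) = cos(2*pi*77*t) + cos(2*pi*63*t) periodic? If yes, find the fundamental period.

f1 = 77 Hz, f2 = 63 Hz
Period T1 = 1/77, T2 = 1/63
Ratio T1/T2 = 63/77, which is rational.
The signal is periodic with fundamental period T = 1/GCD(77,63) = 1/7 s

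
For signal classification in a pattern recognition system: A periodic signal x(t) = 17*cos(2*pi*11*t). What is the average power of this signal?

Average power of A*cos(wt) is A^2/2.
P = 17^2 / 2 = 289/2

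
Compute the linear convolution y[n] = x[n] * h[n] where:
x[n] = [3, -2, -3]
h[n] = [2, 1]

y[n] = sum_k x[k]*h[n-k]. Output length = len(x) + len(h) - 1 = 3 + 2 - 1 = 4.
y[0] = 3*2 = 6
y[1] = -2*2 + 3*1 = -1
y[2] = -3*2 + -2*1 = -8
y[3] = -3*1 = -3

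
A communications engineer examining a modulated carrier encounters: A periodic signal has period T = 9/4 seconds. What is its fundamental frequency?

The fundamental frequency is the reciprocal of the period.
f = 1/T = 1/(9/4) = 4/9 Hz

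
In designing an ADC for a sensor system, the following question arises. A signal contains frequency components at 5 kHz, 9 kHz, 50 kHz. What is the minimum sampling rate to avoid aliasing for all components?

The highest frequency component is f_max = 50 kHz.
Nyquist rate = 2 * f_max = 2 * 50 kHz = 100 kHz.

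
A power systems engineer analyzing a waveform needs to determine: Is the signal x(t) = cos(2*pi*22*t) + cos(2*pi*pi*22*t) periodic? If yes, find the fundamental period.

f1 = 22 Hz, f2 = 22*pi Hz
Ratio f2/f1 = pi, which is irrational.
Since the frequency ratio is irrational, no common period exists.
The signal is not periodic.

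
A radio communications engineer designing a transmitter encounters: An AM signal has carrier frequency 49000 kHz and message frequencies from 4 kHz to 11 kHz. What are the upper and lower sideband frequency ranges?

Upper sideband (USB) = fc + [fm_low, fm_high] = 49000 + [4, 11] = [49004, 49011] kHz
Lower sideband (LSB) = fc - [fm_high, fm_low] = 49000 - [11, 4] = [48989, 48996] kHz
Total occupied spectrum: 48989 kHz to 49011 kHz (plus carrier at 49000 kHz)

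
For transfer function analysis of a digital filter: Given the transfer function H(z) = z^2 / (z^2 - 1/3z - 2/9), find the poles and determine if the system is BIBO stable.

Poles are roots of the denominator: z^2 - 1/3z - 2/9 = 0.
Quadratic formula: z = [-(-1/3) +/- sqrt((-1/3)^2 - 4*(-2/9))] / 2
Discriminant = 1/9 + 8/9 = 1; sqrt = 1.
z = (1/3 +/- 1) / 2 => z = 2/3 or z = -1/3.
|p1| = 2/3, |p2| = 1/3.
For BIBO stability, all poles must lie inside the unit circle (|p| < 1).
System is STABLE since both |p| < 1.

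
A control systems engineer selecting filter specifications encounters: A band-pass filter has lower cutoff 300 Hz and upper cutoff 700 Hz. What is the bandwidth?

Bandwidth = f_high - f_low
= 700 Hz - 300 Hz = 400 Hz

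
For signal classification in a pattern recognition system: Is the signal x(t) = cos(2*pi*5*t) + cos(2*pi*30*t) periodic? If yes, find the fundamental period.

f1 = 5 Hz, f2 = 30 Hz
Period T1 = 1/5, T2 = 1/30
Ratio T1/T2 = 30/5, which is rational.
The signal is periodic with fundamental period T = 1/GCD(5,30) = 1/5 s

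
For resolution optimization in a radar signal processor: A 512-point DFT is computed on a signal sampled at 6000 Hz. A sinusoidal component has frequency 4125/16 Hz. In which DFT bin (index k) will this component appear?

DFT frequency resolution = f_s/N = 6000/512 = 375/32 Hz
Bin index k = f_signal / resolution = 4125/16 / 375/32 = 22
The signal frequency 4125/16 Hz falls in DFT bin k = 22.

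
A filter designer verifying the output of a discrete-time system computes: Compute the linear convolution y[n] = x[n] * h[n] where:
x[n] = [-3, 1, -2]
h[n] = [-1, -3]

y[n] = sum_k x[k]*h[n-k]. Output length = len(x) + len(h) - 1 = 3 + 2 - 1 = 4.
y[0] = -3*-1 = 3
y[1] = 1*-1 + -3*-3 = 8
y[2] = -2*-1 + 1*-3 = -1
y[3] = -2*-3 = 6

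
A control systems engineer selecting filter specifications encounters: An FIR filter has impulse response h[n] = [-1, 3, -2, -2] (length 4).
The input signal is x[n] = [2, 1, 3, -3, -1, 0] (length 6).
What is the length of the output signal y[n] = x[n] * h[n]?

For linear convolution, the output length is:
len(y) = len(x) + len(h) - 1 = 6 + 4 - 1 = 9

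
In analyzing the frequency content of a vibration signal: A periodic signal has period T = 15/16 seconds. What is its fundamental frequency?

The fundamental frequency is the reciprocal of the period.
f = 1/T = 1/(15/16) = 16/15 Hz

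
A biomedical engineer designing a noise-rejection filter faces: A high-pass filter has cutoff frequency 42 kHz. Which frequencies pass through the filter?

A high-pass filter passes all frequencies above the cutoff frequency 42 kHz and attenuates lower frequencies.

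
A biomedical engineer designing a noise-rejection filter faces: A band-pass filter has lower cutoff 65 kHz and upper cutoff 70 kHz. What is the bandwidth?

Bandwidth = f_high - f_low
= 70 kHz - 65 kHz = 5 kHz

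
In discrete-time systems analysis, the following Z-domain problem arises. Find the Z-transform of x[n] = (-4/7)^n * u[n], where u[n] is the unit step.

The Z-transform of a^n * u[n] is z/(z-a) for |z| > |a|.
Here a = -4/7, so X(z) = z/(z - (-4/7)) = 7z/(7z + 4)
ROC: |z| > 4/7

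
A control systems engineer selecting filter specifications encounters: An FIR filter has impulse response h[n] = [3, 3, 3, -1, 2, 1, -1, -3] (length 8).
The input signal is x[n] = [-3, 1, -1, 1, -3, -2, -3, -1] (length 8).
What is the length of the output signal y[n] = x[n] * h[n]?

For linear convolution, the output length is:
len(y) = len(x) + len(h) - 1 = 8 + 8 - 1 = 15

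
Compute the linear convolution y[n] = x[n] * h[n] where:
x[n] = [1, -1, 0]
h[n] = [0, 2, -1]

y[n] = sum_k x[k]*h[n-k]. Output length = len(x) + len(h) - 1 = 3 + 3 - 1 = 5.
y[0] = 1*0 = 0
y[1] = -1*0 + 1*2 = 2
y[2] = 0*0 + -1*2 + 1*-1 = -3
y[3] = 0*2 + -1*-1 = 1
y[4] = 0*-1 = 0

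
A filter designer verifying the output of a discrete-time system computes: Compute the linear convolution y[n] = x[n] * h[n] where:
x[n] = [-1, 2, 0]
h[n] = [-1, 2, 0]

y[n] = sum_k x[k]*h[n-k]. Output length = len(x) + len(h) - 1 = 3 + 3 - 1 = 5.
y[0] = -1*-1 = 1
y[1] = 2*-1 + -1*2 = -4
y[2] = 0*-1 + 2*2 + -1*0 = 4
y[3] = 0*2 + 2*0 = 0
y[4] = 0*0 = 0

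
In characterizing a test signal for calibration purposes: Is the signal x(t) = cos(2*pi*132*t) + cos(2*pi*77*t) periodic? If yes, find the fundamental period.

f1 = 132 Hz, f2 = 77 Hz
Period T1 = 1/132, T2 = 1/77
Ratio T1/T2 = 77/132, which is rational.
The signal is periodic with fundamental period T = 1/GCD(132,77) = 1/11 s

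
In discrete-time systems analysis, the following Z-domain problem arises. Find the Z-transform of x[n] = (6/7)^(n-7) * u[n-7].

Time-shifting property: if X(z) = Z{x[n]}, then Z{x[n-d]} = z^(-d) * X(z)
X(z) = z/(z - 6/7) for x[n] = (6/7)^n * u[n]
Z{x[n-7]} = z^(-7) * z/(z - 6/7) = z^(-6)/(z - 6/7)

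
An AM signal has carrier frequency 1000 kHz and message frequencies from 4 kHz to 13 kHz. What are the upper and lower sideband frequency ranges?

Upper sideband (USB) = fc + [fm_low, fm_high] = 1000 + [4, 13] = [1004, 1013] kHz
Lower sideband (LSB) = fc - [fm_high, fm_low] = 1000 - [13, 4] = [987, 996] kHz
Total occupied spectrum: 987 kHz to 1013 kHz (plus carrier at 1000 kHz)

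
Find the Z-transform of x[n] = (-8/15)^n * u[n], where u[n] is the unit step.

The Z-transform of a^n * u[n] is z/(z-a) for |z| > |a|.
Here a = -8/15, so X(z) = z/(z - (-8/15)) = 15z/(15z + 8)
ROC: |z| > 8/15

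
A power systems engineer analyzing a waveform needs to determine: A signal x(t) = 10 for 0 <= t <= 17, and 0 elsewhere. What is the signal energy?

Energy = integral of |x(t)|^2 dt over the signal duration
= 10^2 * 17 = 100 * 17 = 1700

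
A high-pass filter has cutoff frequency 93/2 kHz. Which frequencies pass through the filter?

A high-pass filter passes all frequencies above the cutoff frequency 93/2 kHz and attenuates lower frequencies.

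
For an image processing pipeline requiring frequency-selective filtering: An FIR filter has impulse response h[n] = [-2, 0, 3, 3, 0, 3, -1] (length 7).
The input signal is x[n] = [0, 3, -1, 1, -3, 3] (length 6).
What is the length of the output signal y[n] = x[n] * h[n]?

For linear convolution, the output length is:
len(y) = len(x) + len(h) - 1 = 6 + 7 - 1 = 12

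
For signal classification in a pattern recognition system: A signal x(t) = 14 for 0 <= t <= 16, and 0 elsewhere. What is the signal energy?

Energy = integral of |x(t)|^2 dt over the signal duration
= 14^2 * 16 = 196 * 16 = 3136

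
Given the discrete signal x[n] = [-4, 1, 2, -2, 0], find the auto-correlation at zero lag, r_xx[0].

The auto-correlation at zero lag r_xx[0] equals the signal energy.
r_xx[0] = sum of x[n]^2 = (-4)^2 + 1^2 + 2^2 + (-2)^2 + 0^2
= 16 + 1 + 4 + 4 + 0 = 25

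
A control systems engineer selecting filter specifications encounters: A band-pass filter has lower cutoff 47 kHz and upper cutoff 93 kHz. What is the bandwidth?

Bandwidth = f_high - f_low
= 93 kHz - 47 kHz = 46 kHz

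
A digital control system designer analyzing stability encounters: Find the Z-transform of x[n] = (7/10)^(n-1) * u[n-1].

Time-shifting property: if X(z) = Z{x[n]}, then Z{x[n-d]} = z^(-d) * X(z)
X(z) = z/(z - 7/10) for x[n] = (7/10)^n * u[n]
Z{x[n-1]} = z^(-1) * z/(z - 7/10) = 1/(z - 7/10)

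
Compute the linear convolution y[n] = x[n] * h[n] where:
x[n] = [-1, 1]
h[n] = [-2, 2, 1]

y[n] = sum_k x[k]*h[n-k]. Output length = len(x) + len(h) - 1 = 2 + 3 - 1 = 4.
y[0] = -1*-2 = 2
y[1] = 1*-2 + -1*2 = -4
y[2] = 1*2 + -1*1 = 1
y[3] = 1*1 = 1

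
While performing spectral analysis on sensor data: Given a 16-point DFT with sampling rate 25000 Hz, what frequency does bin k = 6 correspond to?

The frequency of DFT bin k is: f_k = k * f_s / N
f_6 = 6 * 25000 / 16 = 9375 Hz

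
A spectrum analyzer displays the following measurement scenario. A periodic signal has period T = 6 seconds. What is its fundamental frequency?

The fundamental frequency is the reciprocal of the period.
f = 1/T = 1/(6) = 1/6 Hz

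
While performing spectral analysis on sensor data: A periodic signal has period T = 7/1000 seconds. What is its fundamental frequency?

The fundamental frequency is the reciprocal of the period.
f = 1/T = 1/(7/1000) = 1000/7 Hz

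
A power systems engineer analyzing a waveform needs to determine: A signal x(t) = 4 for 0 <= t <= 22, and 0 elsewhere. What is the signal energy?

Energy = integral of |x(t)|^2 dt over the signal duration
= 4^2 * 22 = 16 * 22 = 352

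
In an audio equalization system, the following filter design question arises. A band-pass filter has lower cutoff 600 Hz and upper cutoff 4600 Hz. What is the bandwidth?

Bandwidth = f_high - f_low
= 4600 Hz - 600 Hz = 4000 Hz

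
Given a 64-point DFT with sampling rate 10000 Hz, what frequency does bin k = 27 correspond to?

The frequency of DFT bin k is: f_k = k * f_s / N
f_27 = 27 * 10000 / 64 = 16875/4 Hz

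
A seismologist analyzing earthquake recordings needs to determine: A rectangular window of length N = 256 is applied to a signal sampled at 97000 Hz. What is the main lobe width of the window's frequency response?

For a rectangular window of length N,
the main lobe width in frequency is 2*f_s/N.
= 2*97000/256 = 12125/16 Hz
This determines the minimum frequency separation for resolving two sinusoids.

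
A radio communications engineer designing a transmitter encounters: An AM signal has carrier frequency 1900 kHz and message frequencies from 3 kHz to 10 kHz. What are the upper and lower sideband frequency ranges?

Upper sideband (USB) = fc + [fm_low, fm_high] = 1900 + [3, 10] = [1903, 1910] kHz
Lower sideband (LSB) = fc - [fm_high, fm_low] = 1900 - [10, 3] = [1890, 1897] kHz
Total occupied spectrum: 1890 kHz to 1910 kHz (plus carrier at 1900 kHz)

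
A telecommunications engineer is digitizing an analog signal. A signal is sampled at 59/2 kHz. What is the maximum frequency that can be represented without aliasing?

The maximum frequency that can be represented without aliasing
is the Nyquist frequency: f_max = f_s / 2 = 59/2 kHz / 2 = 59/4 kHz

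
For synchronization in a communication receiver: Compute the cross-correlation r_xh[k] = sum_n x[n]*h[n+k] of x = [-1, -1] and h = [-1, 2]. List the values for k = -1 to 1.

Both sequences indexed from 0 and zero outside their support.
Lags with overlap: k = -1 to 1.
  r_xh[-1] = x[1]*h[0] = 1
  r_xh[0] = x[0]*h[0] + x[1]*h[1] = -1
  r_xh[1] = x[0]*h[1] = -2
r_xh = [1, -1, -2] (for k = -1, ..., 1)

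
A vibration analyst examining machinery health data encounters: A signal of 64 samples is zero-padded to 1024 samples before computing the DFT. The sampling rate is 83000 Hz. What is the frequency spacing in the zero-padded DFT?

Original DFT: N = 64, resolution = f_s/N = 83000/64 = 10375/8 Hz
Zero-padded DFT: N = 1024, resolution = f_s/N = 83000/1024 = 10375/128 Hz
Zero-padding interpolates the spectrum (finer frequency grid)
but does NOT improve the true spectral resolution (ability to resolve close frequencies).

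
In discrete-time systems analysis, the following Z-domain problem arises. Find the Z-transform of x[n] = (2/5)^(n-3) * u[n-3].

Time-shifting property: if X(z) = Z{x[n]}, then Z{x[n-d]} = z^(-d) * X(z)
X(z) = z/(z - 2/5) for x[n] = (2/5)^n * u[n]
Z{x[n-3]} = z^(-3) * z/(z - 2/5) = z^(-2)/(z - 2/5)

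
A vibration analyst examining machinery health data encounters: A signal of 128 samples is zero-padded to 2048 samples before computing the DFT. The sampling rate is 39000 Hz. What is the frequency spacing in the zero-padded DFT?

Original DFT: N = 128, resolution = f_s/N = 39000/128 = 4875/16 Hz
Zero-padded DFT: N = 2048, resolution = f_s/N = 39000/2048 = 4875/256 Hz
Zero-padding interpolates the spectrum (finer frequency grid)
but does NOT improve the true spectral resolution (ability to resolve close frequencies).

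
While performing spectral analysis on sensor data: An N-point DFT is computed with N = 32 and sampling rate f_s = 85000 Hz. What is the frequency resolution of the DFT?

DFT frequency resolution = f_s / N
= 85000 / 32 = 10625/4 Hz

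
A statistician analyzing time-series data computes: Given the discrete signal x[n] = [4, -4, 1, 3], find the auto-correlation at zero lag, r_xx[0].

The auto-correlation at zero lag r_xx[0] equals the signal energy.
r_xx[0] = sum of x[n]^2 = 4^2 + (-4)^2 + 1^2 + 3^2
= 16 + 16 + 1 + 9 = 42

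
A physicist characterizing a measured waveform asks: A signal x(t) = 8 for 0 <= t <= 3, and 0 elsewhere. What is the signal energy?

Energy = integral of |x(t)|^2 dt over the signal duration
= 8^2 * 3 = 64 * 3 = 192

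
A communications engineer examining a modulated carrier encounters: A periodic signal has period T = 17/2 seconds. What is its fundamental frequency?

The fundamental frequency is the reciprocal of the period.
f = 1/T = 1/(17/2) = 2/17 Hz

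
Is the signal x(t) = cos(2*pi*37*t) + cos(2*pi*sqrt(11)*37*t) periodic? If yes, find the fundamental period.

f1 = 37 Hz, f2 = 37*sqrt(11) Hz
Ratio f2/f1 = sqrt(11), which is irrational.
Since the frequency ratio is irrational, no common period exists.
The signal is not periodic.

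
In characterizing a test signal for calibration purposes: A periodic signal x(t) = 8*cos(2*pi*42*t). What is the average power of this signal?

Average power of A*cos(wt) is A^2/2.
P = 8^2 / 2 = 64/2 = 32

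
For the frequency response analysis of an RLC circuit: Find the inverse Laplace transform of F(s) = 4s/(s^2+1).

Standard pair: s/(s^2+w^2) <-> cos(wt)*u(t)
With k=4, w=1: f(t) = 4*cos(t)*u(t)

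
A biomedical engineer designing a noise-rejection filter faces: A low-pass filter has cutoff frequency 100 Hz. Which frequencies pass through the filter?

A low-pass filter passes all frequencies below the cutoff frequency 100 Hz and attenuates higher frequencies.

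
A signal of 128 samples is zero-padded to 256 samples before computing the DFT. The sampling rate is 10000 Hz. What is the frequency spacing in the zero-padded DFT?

Original DFT: N = 128, resolution = f_s/N = 10000/128 = 625/8 Hz
Zero-padded DFT: N = 256, resolution = f_s/N = 10000/256 = 625/16 Hz
Zero-padding interpolates the spectrum (finer frequency grid)
but does NOT improve the true spectral resolution (ability to resolve close frequencies).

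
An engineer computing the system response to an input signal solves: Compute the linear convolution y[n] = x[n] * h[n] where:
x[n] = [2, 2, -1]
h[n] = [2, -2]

y[n] = sum_k x[k]*h[n-k]. Output length = len(x) + len(h) - 1 = 3 + 2 - 1 = 4.
y[0] = 2*2 = 4
y[1] = 2*2 + 2*-2 = 0
y[2] = -1*2 + 2*-2 = -6
y[3] = -1*-2 = 2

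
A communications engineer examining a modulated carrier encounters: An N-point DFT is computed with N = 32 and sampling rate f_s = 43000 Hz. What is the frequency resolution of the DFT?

DFT frequency resolution = f_s / N
= 43000 / 32 = 5375/4 Hz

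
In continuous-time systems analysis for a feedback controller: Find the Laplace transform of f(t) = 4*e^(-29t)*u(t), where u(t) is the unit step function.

Standard Laplace transform pair:
e^(-at)*u(t) <-> 1/(s+a)
With a = 29: L{4*e^(-29t)*u(t)} = 4/(s+29), ROC: Re(s) > -29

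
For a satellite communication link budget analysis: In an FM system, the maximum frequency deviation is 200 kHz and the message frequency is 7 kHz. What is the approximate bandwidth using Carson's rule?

Carson's rule: BW = 2*(delta_f + f_m)
= 2*(200 + 7) kHz = 414 kHz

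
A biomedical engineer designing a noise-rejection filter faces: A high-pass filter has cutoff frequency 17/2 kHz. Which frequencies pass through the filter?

A high-pass filter passes all frequencies above the cutoff frequency 17/2 kHz and attenuates lower frequencies.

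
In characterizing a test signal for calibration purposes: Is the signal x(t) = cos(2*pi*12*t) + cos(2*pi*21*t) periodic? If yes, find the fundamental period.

f1 = 12 Hz, f2 = 21 Hz
Period T1 = 1/12, T2 = 1/21
Ratio T1/T2 = 21/12, which is rational.
The signal is periodic with fundamental period T = 1/GCD(12,21) = 1/3 s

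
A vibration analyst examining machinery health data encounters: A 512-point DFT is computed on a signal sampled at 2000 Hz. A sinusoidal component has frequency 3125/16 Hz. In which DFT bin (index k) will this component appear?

DFT frequency resolution = f_s/N = 2000/512 = 125/32 Hz
Bin index k = f_signal / resolution = 3125/16 / 125/32 = 50
The signal frequency 3125/16 Hz falls in DFT bin k = 50.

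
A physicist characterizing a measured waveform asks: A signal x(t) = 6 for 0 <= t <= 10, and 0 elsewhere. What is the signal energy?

Energy = integral of |x(t)|^2 dt over the signal duration
= 6^2 * 10 = 36 * 10 = 360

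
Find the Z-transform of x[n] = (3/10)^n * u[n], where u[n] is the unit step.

The Z-transform of a^n * u[n] is z/(z-a) for |z| > |a|.
Here a = 3/10, so X(z) = z/(z - (3/10)) = 10z/(10z - 3)
ROC: |z| > 3/10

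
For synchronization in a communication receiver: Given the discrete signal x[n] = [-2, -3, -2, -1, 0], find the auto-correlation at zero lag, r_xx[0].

The auto-correlation at zero lag r_xx[0] equals the signal energy.
r_xx[0] = sum of x[n]^2 = (-2)^2 + (-3)^2 + (-2)^2 + (-1)^2 + 0^2
= 4 + 9 + 4 + 1 + 0 = 18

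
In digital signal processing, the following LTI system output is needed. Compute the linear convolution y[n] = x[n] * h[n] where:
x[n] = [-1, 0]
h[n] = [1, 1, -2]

y[n] = sum_k x[k]*h[n-k]. Output length = len(x) + len(h) - 1 = 2 + 3 - 1 = 4.
y[0] = -1*1 = -1
y[1] = 0*1 + -1*1 = -1
y[2] = 0*1 + -1*-2 = 2
y[3] = 0*-2 = 0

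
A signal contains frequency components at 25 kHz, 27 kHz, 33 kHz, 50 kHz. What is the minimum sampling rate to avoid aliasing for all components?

The highest frequency component is f_max = 50 kHz.
Nyquist rate = 2 * f_max = 2 * 50 kHz = 100 kHz.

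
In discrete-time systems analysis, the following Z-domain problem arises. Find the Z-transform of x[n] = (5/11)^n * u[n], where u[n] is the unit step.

The Z-transform of a^n * u[n] is z/(z-a) for |z| > |a|.
Here a = 5/11, so X(z) = z/(z - (5/11)) = 11z/(11z - 5)
ROC: |z| > 5/11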